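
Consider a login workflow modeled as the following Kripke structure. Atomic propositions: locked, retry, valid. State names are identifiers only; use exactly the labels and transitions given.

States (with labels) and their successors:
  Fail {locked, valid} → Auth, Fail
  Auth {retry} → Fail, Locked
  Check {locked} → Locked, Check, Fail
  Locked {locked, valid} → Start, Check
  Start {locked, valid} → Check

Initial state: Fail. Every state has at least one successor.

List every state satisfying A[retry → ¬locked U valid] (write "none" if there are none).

{Fail, Auth, Locked, Start}

States satisfying retry → ¬locked: {Fail, Auth, Check, Locked, Start}.
States satisfying valid: {Fail, Locked, Start}.
States satisfying A[retry → ¬locked U valid]: {Fail, Auth, Locked, Start}.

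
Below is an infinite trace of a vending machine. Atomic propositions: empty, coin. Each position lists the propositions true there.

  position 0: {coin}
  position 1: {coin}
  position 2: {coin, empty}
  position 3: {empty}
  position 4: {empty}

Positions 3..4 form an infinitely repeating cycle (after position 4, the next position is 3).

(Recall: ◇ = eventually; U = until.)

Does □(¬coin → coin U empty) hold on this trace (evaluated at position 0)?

Yes

¬coin → coin U empty holds at every position 0..4, and those are all positions ever visited, so □(¬coin → coin U empty) holds.
Positions where ¬coin holds: 3, 4.
Check coin U empty at each: 3→ok, 4→ok.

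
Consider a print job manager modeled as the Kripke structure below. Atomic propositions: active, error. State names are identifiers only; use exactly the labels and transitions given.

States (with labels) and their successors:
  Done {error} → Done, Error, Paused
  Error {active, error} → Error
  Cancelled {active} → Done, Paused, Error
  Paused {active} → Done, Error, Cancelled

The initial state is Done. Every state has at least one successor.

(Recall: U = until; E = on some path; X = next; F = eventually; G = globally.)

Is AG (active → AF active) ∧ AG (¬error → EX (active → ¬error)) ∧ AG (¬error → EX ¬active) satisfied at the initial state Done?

Yes

States satisfying active → AF active: {Done, Error, Cancelled, Paused}.
States satisfying AG (active → AF active): {Done, Error, Cancelled, Paused}.
States satisfying ¬error → EX (active → ¬error): {Done, Error, Cancelled, Paused}.
States satisfying AG (¬error → EX (active → ¬error)): {Done, Error, Cancelled, Paused}.
States satisfying ¬error → EX ¬active: {Done, Error, Cancelled, Paused}.
States satisfying AG (¬error → EX ¬active): {Done, Error, Cancelled, Paused}.
States satisfying AG (active → AF active) ∧ AG (¬error → EX (active → ¬error)) ∧ AG (¬error → EX ¬active): {Done, Error, Cancelled, Paused}.
Done ∈ Sat(AG (active → AF active) ∧ AG (¬error → EX (active → ¬error)) ∧ AG (¬error → EX ¬active)).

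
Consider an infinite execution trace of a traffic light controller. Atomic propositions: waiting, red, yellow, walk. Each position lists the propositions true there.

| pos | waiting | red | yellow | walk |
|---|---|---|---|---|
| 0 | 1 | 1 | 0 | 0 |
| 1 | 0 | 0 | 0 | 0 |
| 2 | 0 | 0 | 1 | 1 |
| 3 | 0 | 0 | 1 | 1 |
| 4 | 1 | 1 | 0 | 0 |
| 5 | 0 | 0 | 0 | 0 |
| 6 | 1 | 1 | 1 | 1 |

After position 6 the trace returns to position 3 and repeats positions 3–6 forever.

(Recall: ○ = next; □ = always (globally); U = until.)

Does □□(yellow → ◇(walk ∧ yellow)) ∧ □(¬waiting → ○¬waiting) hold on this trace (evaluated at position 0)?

□(yellow → ◇(walk ∧ yellow)) holds at every position 0..6, and those are all positions ever visited, so □□(yellow → ◇(walk ∧ yellow)) holds.
¬waiting → ○¬waiting must hold at every position from 0 onward. It fails at position 3, so □(¬waiting → ○¬waiting) is false.
Positions where ¬waiting holds: 1, 2, 3, 5.
Check ○¬waiting at each: 1→ok, 2→ok, 3→fails, 5→fails.
At position 0: □□(yellow → ◇(walk ∧ yellow)) is true; □(¬waiting → ○¬waiting) is false; so □□(yellow → ◇(walk ∧ yellow)) ∧ □(¬waiting → ○¬waiting) is false.

No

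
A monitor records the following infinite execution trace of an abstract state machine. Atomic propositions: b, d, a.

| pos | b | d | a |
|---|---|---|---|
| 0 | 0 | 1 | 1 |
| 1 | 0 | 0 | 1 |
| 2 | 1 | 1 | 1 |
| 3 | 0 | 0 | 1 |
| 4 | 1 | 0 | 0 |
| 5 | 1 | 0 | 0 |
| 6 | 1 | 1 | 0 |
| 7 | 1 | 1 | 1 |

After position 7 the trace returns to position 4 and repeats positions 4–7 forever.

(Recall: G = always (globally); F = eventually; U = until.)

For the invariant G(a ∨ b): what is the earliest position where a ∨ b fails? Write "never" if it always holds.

a ∨ b holds at every position 0..7, and those are all the positions the trace ever visits, so the invariant G(a ∨ b) is never violated.

never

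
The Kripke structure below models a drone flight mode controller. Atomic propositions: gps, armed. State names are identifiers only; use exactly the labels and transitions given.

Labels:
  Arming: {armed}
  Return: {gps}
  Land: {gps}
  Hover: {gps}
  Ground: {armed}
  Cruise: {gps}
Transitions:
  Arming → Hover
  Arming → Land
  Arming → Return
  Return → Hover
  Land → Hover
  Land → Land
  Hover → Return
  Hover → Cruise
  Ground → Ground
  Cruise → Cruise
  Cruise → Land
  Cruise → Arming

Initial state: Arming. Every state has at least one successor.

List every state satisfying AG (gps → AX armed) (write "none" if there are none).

{Ground}

States satisfying gps → AX armed: {Arming, Ground}.
States satisfying AG (gps → AX armed): {Ground}.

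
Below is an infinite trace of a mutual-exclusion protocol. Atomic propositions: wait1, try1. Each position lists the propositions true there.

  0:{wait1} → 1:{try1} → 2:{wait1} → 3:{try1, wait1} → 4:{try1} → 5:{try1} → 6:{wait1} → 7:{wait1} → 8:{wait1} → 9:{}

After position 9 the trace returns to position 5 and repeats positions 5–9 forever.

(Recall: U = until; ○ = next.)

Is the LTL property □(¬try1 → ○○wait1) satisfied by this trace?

¬try1 → ○○wait1 must hold at every position from 0 onward. It fails at position 2, so □(¬try1 → ○○wait1) is false.
Positions where ¬try1 holds: 0, 2, 6, 7, 8, 9.
Check ○○wait1 at each: 0→ok, 2→fails, 6→ok, 7→fails, 8→fails, 9→ok.

No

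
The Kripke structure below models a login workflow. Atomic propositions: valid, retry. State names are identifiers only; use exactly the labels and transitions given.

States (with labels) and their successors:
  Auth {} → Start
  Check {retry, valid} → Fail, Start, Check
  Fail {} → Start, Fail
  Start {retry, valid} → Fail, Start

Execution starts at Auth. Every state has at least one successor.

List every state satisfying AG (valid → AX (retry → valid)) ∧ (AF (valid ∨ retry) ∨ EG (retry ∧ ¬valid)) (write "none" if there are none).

{Auth, Check, Start}

States satisfying valid → AX (retry → valid): {Auth, Check, Fail, Start}.
States satisfying AG (valid → AX (retry → valid)): {Auth, Check, Fail, Start}.
States satisfying valid ∨ retry: {Check, Start}.
States satisfying AF (valid ∨ retry): {Auth, Check, Start}.
States satisfying retry ∧ ¬valid: ∅.
States satisfying EG (retry ∧ ¬valid): ∅.
States satisfying AF (valid ∨ retry) ∨ EG (retry ∧ ¬valid): {Auth, Check, Start}.
States satisfying AG (valid → AX (retry → valid)) ∧ (AF (valid ∨ retry) ∨ EG (retry ∧ ¬valid)): {Auth, Check, Start}.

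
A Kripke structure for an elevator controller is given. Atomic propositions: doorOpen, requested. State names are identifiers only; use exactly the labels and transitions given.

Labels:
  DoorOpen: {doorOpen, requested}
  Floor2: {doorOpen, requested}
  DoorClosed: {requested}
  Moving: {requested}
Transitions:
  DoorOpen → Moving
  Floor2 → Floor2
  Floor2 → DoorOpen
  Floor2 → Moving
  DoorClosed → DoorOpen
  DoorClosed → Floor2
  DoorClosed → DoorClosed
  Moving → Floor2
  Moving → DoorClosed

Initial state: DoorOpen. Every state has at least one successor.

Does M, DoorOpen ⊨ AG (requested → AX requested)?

Satisfied

States satisfying requested → AX requested: {DoorOpen, Floor2, DoorClosed, Moving}.
States satisfying AG (requested → AX requested): {DoorOpen, Floor2, DoorClosed, Moving}.
Every state reachable from DoorOpen satisfies requested → AX requested.
DoorOpen ∈ Sat(AG (requested → AX requested)).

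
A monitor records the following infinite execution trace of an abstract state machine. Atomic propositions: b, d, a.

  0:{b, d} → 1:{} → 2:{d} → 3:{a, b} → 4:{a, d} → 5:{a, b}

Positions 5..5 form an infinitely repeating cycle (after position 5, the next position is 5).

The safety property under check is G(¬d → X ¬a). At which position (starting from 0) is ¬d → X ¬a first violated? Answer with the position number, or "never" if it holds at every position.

3

Check ¬d → X ¬a at each position in order: 0 ✓, 1 ✓, 2 ✓.
At position 3 the labels are {a, b} and the next position 4 has {a, d}, so ¬d → X ¬a is false there. This is the first violation.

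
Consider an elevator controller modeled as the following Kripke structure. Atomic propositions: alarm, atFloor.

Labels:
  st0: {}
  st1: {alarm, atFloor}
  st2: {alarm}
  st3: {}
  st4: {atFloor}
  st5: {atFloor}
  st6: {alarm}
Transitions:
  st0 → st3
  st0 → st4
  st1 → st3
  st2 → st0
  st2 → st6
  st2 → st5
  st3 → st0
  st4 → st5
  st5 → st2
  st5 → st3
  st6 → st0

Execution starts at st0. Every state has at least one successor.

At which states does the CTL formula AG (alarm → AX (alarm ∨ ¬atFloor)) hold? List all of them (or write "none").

States satisfying alarm → AX (alarm ∨ ¬atFloor): {st0, st1, st3, st4, st5, st6}.
States satisfying AG (alarm → AX (alarm ∨ ¬atFloor)): ∅.

none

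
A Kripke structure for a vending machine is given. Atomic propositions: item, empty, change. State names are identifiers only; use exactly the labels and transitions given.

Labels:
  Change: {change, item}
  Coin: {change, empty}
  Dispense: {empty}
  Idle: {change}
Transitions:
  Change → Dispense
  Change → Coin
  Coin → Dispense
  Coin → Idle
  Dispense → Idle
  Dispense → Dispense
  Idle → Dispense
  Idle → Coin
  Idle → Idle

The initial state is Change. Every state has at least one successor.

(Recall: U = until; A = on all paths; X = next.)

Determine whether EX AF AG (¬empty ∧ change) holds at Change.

Violated

States satisfying AF AG (¬empty ∧ change): ∅.
States satisfying EX AF AG (¬empty ∧ change): ∅.
No suitable path/successor from Change witnesses the formula.
Change ∉ Sat(EX AF AG (¬empty ∧ change)).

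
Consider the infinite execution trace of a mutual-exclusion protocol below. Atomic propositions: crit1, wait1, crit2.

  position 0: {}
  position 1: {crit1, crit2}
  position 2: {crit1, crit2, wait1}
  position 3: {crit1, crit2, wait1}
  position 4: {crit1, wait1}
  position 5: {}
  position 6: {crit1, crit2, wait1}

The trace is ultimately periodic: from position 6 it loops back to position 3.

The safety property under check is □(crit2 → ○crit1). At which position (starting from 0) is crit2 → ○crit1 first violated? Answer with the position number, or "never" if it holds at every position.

never

crit2 → ○crit1 holds at every position 0..6, and those are all the positions the trace ever visits, so the invariant □(crit2 → ○crit1) is never violated.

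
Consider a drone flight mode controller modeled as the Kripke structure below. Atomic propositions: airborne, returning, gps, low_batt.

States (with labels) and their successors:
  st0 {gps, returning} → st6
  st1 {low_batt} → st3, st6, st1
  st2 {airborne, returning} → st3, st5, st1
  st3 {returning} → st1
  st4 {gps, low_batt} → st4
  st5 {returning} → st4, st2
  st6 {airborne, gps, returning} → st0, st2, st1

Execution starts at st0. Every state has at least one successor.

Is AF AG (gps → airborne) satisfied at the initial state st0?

States satisfying AG (gps → airborne): ∅.
States satisfying AF AG (gps → airborne): ∅.
There is a path from st0 along which AG (gps → airborne) never holds.
st0 ∉ Sat(AF AG (gps → airborne)).

Does not hold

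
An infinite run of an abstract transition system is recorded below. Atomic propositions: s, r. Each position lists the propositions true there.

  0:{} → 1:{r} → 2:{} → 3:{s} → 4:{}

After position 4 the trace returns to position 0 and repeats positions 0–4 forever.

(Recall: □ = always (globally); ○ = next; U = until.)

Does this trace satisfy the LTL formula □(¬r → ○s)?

Violated

¬r → ○s must hold at every position from 0 onward. It fails at position 0, so □(¬r → ○s) is false.
Positions where ¬r holds: 0, 2, 3, 4.
Check ○s at each: 0→fails, 2→ok, 3→fails, 4→fails.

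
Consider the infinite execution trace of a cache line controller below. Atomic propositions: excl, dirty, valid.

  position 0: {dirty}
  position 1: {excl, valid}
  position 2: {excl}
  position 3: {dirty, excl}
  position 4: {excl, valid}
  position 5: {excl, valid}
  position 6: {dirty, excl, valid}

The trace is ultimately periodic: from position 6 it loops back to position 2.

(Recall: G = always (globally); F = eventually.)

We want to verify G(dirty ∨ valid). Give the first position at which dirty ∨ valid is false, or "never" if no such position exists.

Check dirty ∨ valid at each position in order: 0 ✓, 1 ✓.
At position 2 the labels are {excl}, so dirty ∨ valid is false there. This is the first violation.

2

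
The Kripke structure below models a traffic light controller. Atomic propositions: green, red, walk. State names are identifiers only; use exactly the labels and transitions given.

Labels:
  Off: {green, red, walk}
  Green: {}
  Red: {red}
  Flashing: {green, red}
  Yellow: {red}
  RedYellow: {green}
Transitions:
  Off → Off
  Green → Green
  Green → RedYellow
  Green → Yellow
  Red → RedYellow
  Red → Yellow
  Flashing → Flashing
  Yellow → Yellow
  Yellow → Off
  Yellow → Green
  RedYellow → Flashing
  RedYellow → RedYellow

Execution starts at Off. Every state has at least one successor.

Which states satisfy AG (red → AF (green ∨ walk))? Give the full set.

States satisfying red → AF (green ∨ walk): {Off, Green, Flashing, RedYellow}.
States satisfying AG (red → AF (green ∨ walk)): {Off, Flashing, RedYellow}.

{Off, Flashing, RedYellow}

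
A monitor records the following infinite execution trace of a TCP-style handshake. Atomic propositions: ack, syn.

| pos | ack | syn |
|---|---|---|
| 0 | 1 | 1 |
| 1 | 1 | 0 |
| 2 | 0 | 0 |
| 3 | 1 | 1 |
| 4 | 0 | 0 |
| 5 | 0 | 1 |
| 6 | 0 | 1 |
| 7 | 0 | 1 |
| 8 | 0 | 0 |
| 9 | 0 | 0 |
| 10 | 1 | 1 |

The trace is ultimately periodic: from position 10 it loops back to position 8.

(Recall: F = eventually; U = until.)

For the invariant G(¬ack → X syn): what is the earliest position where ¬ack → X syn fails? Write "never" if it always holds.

7

Check ¬ack → X syn at each position in order: 0 ✓, 1 ✓, 2 ✓, 3 ✓, 4 ✓, 5 ✓, 6 ✓.
At position 7 the labels are {syn} and the next position 8 has {}, so ¬ack → X syn is false there. This is the first violation.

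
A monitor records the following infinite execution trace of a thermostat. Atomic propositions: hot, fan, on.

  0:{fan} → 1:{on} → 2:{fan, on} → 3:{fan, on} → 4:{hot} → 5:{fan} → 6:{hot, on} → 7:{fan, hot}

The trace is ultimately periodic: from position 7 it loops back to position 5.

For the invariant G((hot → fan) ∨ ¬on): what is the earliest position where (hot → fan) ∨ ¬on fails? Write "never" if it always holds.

Check (hot → fan) ∨ ¬on at each position in order: 0 ✓, 1 ✓, 2 ✓, 3 ✓, 4 ✓, 5 ✓.
At position 6 the labels are {hot, on}, so (hot → fan) ∨ ¬on is false there. This is the first violation.

6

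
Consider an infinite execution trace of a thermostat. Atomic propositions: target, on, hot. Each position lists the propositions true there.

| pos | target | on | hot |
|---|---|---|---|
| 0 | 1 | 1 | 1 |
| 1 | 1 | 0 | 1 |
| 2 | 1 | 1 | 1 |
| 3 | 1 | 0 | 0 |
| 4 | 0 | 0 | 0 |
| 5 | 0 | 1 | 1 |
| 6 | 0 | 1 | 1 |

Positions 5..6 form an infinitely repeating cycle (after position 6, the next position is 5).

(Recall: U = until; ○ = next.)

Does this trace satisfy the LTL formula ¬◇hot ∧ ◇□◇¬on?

Does not hold

□◇¬on is false at every position 0..6, so it never becomes true and ◇□◇¬on fails.
At position 0: ¬◇hot is false; ◇□◇¬on is false; so ¬◇hot ∧ ◇□◇¬on is false.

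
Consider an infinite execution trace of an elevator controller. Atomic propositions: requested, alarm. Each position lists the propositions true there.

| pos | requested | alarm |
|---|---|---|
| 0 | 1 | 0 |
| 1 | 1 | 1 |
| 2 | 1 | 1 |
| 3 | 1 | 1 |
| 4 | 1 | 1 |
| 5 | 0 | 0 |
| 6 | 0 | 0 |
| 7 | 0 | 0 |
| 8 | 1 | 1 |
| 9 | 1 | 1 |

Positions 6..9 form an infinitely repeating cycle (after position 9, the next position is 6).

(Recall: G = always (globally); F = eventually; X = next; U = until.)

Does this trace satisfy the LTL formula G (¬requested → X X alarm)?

¬requested → X X alarm must hold at every position from 0 onward. It fails at position 5, so G (¬requested → X X alarm) is false.
Positions where ¬requested holds: 5, 6, 7.
Check X X alarm at each: 5→fails, 6→ok, 7→ok.

No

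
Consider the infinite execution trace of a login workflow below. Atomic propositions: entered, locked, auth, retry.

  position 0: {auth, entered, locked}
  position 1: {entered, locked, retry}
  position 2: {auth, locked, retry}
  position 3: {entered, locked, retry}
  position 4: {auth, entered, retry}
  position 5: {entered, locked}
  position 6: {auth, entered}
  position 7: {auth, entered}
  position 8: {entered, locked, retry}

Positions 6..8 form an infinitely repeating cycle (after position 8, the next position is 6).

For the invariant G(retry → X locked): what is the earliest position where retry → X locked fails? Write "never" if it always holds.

Check retry → X locked at each position in order: 0 ✓, 1 ✓, 2 ✓.
At position 3 the labels are {entered, locked, retry} and the next position 4 has {auth, entered, retry}, so retry → X locked is false there. This is the first violation.

3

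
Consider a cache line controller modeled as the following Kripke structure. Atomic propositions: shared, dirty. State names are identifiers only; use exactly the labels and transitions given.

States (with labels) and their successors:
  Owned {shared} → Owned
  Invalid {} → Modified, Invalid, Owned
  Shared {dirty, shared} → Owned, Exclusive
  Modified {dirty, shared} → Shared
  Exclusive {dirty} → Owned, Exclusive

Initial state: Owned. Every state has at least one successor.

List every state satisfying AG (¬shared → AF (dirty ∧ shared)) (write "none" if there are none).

{Owned}

States satisfying ¬shared → AF (dirty ∧ shared): {Owned, Shared, Modified}.
States satisfying AG (¬shared → AF (dirty ∧ shared)): {Owned}.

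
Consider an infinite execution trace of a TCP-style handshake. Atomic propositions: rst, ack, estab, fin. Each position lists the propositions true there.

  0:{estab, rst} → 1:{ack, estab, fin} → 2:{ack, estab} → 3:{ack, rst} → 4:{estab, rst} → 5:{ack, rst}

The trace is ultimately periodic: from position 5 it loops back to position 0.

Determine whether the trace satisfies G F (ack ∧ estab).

Holds

F (ack ∧ estab) holds at every position 0..5, and those are all positions ever visited, so G F (ack ∧ estab) holds.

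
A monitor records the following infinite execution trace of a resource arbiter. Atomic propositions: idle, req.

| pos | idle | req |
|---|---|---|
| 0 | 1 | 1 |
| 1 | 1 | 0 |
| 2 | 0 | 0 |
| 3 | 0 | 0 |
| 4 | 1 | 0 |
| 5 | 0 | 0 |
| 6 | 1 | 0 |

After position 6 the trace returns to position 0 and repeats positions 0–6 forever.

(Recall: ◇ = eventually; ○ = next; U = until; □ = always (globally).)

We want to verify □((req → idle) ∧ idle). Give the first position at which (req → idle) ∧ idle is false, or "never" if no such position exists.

Check (req → idle) ∧ idle at each position in order: 0 ✓, 1 ✓.
At position 2 the labels are {}, so (req → idle) ∧ idle is false there. This is the first violation.

2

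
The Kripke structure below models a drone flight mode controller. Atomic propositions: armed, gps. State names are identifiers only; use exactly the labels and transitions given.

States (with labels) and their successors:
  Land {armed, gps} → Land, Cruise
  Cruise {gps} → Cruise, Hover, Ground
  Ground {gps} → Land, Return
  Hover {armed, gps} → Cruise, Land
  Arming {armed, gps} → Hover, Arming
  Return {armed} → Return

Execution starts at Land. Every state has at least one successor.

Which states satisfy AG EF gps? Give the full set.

States satisfying EF gps: {Land, Cruise, Ground, Hover, Arming}.
States satisfying AG EF gps: ∅.

none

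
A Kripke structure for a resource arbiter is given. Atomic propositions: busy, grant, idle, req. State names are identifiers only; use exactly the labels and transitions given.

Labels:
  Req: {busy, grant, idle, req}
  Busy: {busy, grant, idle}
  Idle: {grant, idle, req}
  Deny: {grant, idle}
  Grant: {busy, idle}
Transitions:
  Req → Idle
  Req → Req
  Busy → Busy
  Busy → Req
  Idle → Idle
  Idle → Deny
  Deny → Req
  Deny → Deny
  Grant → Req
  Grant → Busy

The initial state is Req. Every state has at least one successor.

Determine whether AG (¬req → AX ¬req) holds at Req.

Does not hold

States satisfying ¬req → AX ¬req: {Req, Idle}.
States satisfying AG (¬req → AX ¬req): ∅.
Deny is reachable from Req and violates ¬req → AX ¬req, so AG fails at Req.
Req ∉ Sat(AG (¬req → AX ¬req)).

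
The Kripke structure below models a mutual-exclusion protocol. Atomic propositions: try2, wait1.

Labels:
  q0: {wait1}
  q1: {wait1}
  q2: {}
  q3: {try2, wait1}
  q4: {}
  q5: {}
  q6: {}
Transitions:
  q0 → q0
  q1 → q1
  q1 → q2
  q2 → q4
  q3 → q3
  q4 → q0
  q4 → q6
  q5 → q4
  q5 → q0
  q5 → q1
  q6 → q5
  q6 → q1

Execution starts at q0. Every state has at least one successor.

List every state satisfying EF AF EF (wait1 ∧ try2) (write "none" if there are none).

States satisfying AF EF (wait1 ∧ try2): {q3}.
States satisfying EF AF EF (wait1 ∧ try2): {q3}.

{q3}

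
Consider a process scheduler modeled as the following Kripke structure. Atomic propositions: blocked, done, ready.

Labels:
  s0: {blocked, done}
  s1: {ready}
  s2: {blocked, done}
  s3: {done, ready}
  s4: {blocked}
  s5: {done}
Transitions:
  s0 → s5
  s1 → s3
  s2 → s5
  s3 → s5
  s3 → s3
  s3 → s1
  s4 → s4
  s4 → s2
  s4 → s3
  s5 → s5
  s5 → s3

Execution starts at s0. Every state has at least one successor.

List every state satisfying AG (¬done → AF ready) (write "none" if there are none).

{s0, s1, s2, s3, s5}

States satisfying ¬done → AF ready: {s0, s1, s2, s3, s5}.
States satisfying AG (¬done → AF ready): {s0, s1, s2, s3, s5}.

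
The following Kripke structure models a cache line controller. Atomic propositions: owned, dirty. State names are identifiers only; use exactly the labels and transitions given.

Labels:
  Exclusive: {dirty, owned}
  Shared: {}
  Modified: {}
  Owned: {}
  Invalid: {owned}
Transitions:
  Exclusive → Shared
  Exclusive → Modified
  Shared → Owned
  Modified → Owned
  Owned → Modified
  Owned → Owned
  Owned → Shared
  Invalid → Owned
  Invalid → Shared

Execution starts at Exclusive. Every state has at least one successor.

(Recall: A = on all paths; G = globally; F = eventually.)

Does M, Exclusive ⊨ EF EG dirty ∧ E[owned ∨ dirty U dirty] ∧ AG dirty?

States satisfying EG dirty: ∅.
States satisfying EF EG dirty: ∅.
States satisfying owned ∨ dirty: {Exclusive, Invalid}.
States satisfying dirty: {Exclusive}.
States satisfying E[owned ∨ dirty U dirty]: {Exclusive}.
States satisfying AG dirty: ∅.
States satisfying E[owned ∨ dirty U dirty] ∧ AG dirty: ∅.
States satisfying EF EG dirty ∧ E[owned ∨ dirty U dirty] ∧ AG dirty: ∅.
Exclusive ∉ Sat(EF EG dirty ∧ E[owned ∨ dirty U dirty] ∧ AG dirty).

No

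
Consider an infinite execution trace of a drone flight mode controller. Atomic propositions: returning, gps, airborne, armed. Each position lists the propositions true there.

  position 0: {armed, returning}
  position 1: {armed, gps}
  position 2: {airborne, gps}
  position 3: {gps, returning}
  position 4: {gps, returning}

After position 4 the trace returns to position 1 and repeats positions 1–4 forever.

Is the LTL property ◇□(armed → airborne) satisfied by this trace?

□(armed → airborne) is false at every position 0..4, so it never becomes true and ◇□(armed → airborne) fails.

No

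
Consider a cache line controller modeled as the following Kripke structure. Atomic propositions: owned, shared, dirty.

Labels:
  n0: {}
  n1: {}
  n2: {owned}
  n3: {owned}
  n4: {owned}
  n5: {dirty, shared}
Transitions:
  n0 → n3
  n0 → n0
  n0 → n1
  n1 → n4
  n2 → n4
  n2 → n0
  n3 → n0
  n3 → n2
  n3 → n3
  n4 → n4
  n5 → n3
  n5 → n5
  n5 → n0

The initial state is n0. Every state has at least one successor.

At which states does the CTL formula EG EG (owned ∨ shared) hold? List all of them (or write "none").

{n2, n3, n4, n5}

States satisfying EG (owned ∨ shared): {n2, n3, n4, n5}.
States satisfying EG EG (owned ∨ shared): {n2, n3, n4, n5}.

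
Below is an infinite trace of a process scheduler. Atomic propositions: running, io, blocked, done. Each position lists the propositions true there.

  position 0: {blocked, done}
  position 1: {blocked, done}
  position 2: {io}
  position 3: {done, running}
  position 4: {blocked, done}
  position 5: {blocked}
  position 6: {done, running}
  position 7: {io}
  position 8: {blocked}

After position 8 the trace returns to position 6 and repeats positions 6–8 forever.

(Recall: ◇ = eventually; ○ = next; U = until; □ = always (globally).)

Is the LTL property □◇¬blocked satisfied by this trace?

◇¬blocked holds at every position 0..8, and those are all positions ever visited, so □◇¬blocked holds.

Holds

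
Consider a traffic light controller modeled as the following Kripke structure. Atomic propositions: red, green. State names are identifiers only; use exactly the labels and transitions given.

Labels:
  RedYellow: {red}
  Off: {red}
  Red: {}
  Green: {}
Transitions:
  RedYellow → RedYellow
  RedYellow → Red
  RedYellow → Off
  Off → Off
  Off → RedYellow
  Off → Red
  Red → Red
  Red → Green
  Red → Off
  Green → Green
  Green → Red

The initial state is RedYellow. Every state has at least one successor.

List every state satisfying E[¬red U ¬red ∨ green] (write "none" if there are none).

{Red, Green}

States satisfying ¬red: {Red, Green}.
States satisfying ¬red ∨ green: {Red, Green}.
States satisfying E[¬red U ¬red ∨ green]: {Red, Green}.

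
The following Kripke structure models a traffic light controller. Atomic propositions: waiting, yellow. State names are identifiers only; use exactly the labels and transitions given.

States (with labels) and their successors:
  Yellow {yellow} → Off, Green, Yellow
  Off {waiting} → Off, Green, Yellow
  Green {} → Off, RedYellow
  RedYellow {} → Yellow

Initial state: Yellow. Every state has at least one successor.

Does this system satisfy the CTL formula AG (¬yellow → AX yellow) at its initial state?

States satisfying ¬yellow → AX yellow: {Yellow, RedYellow}.
States satisfying AG (¬yellow → AX yellow): ∅.
Green is reachable from Yellow and violates ¬yellow → AX yellow, so AG fails at Yellow.
Yellow ∉ Sat(AG (¬yellow → AX yellow)).

Violated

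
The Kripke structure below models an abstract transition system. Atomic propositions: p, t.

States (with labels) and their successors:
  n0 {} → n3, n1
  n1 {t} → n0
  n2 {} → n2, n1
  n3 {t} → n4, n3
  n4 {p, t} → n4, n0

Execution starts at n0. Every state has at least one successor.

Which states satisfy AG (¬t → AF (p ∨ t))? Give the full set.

{n0, n1, n3, n4}

States satisfying ¬t → AF (p ∨ t): {n0, n1, n3, n4}.
States satisfying AG (¬t → AF (p ∨ t)): {n0, n1, n3, n4}.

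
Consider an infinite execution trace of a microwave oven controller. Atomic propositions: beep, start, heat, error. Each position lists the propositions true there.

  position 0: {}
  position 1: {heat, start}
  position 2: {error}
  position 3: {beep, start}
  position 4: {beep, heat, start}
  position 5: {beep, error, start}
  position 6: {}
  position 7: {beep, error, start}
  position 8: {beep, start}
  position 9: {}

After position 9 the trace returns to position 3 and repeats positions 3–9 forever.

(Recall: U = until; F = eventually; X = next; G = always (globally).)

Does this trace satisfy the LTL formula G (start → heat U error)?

Does not hold

start → heat U error must hold at every position from 0 onward. It fails at position 3, so G (start → heat U error) is false.
Positions where start holds: 1, 3, 4, 5, 7, 8.
Check heat U error at each: 1→ok, 3→fails, 4→ok, 5→ok, 7→ok, 8→fails.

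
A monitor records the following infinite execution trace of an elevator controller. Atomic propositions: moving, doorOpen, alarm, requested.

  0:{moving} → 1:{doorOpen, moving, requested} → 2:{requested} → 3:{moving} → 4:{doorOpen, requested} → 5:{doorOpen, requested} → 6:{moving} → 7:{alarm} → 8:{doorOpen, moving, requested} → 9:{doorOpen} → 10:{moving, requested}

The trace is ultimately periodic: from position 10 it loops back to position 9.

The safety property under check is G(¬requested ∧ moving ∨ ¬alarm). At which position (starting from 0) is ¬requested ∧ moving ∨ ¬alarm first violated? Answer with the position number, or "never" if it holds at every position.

7

Check ¬requested ∧ moving ∨ ¬alarm at each position in order: 0 ✓, 1 ✓, 2 ✓, 3 ✓, 4 ✓, 5 ✓, 6 ✓.
At position 7 the labels are {alarm}, so ¬requested ∧ moving ∨ ¬alarm is false there. This is the first violation.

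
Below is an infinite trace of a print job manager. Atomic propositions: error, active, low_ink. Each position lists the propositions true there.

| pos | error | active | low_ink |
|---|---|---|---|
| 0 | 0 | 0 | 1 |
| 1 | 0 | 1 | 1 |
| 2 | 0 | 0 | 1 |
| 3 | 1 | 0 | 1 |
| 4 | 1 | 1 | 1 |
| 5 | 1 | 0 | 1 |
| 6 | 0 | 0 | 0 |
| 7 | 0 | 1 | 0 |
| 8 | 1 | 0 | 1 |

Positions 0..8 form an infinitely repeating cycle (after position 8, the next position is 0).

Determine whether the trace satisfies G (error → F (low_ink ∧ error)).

Holds

error → F (low_ink ∧ error) holds at every position 0..8, and those are all positions ever visited, so G (error → F (low_ink ∧ error)) holds.
Positions where error holds: 3, 4, 5, 8.
Check F (low_ink ∧ error) at each: 3→ok, 4→ok, 5→ok, 8→ok.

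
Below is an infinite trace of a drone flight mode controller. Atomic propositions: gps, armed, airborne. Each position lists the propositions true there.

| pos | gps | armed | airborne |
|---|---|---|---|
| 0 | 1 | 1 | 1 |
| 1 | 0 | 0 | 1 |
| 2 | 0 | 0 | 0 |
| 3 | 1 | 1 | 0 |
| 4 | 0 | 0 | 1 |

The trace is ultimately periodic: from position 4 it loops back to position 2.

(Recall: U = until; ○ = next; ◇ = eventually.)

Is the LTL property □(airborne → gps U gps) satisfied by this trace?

airborne → gps U gps must hold at every position from 0 onward. It fails at position 1, so □(airborne → gps U gps) is false.
Positions where airborne holds: 0, 1, 4.
Check gps U gps at each: 0→ok, 1→fails, 4→fails.

Does not hold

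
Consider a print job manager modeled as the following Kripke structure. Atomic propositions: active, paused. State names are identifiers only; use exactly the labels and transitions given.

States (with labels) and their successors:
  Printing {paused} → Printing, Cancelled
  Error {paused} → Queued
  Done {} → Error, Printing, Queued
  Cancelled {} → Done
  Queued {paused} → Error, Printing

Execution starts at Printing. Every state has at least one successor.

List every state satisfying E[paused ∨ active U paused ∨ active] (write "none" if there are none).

States satisfying paused ∨ active: {Printing, Error, Queued}.
States satisfying E[paused ∨ active U paused ∨ active]: {Printing, Error, Queued}.

{Printing, Error, Queued}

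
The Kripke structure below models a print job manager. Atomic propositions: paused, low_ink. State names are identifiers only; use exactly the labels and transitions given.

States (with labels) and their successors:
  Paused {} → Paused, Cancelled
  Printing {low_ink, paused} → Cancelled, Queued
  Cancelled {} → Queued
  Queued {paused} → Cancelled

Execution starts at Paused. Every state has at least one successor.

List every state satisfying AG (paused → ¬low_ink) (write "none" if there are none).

{Paused, Cancelled, Queued}

States satisfying paused → ¬low_ink: {Paused, Cancelled, Queued}.
States satisfying AG (paused → ¬low_ink): {Paused, Cancelled, Queued}.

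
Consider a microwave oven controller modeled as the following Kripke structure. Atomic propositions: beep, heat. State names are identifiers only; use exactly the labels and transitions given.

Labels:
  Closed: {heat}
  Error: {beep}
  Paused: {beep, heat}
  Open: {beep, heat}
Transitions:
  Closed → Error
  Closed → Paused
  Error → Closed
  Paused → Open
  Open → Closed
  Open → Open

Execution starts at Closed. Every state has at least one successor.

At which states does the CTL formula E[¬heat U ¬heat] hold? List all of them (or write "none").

{Error}

States satisfying ¬heat: {Error}.
States satisfying E[¬heat U ¬heat]: {Error}.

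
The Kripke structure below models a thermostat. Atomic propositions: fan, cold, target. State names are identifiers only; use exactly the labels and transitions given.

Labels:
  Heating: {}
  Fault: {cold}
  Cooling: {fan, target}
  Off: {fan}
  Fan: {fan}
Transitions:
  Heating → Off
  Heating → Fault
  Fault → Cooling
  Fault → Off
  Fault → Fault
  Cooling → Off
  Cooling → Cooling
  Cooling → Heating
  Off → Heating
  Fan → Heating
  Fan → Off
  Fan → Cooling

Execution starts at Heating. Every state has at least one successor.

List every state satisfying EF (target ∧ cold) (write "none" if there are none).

States satisfying target ∧ cold: ∅.
States satisfying EF (target ∧ cold): ∅.

none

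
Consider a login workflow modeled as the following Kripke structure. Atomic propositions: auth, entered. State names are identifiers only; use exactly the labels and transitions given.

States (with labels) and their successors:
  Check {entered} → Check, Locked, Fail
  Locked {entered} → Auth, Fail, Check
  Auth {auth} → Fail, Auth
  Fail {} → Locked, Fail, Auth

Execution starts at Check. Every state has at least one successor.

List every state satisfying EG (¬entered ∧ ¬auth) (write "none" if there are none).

States satisfying ¬entered ∧ ¬auth: {Fail}.
States satisfying EG (¬entered ∧ ¬auth): {Fail}.

{Fail}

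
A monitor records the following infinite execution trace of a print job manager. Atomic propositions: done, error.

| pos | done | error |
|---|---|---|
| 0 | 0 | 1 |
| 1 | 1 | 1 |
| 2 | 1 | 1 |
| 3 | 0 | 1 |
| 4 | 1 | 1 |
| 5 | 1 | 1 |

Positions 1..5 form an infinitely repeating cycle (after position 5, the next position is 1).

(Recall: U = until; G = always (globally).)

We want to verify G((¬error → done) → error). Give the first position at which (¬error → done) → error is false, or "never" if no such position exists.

never

(¬error → done) → error holds at every position 0..5, and those are all the positions the trace ever visits, so the invariant G((¬error → done) → error) is never violated.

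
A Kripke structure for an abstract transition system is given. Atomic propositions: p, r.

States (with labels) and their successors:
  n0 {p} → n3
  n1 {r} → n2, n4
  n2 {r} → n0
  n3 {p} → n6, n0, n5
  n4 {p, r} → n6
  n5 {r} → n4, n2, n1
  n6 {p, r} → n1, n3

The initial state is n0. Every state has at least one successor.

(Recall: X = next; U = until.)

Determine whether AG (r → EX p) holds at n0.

Yes

States satisfying r → EX p: {n0, n1, n2, n3, n4, n5, n6}.
States satisfying AG (r → EX p): {n0, n1, n2, n3, n4, n5, n6}.
Every state reachable from n0 satisfies r → EX p.
n0 ∈ Sat(AG (r → EX p)).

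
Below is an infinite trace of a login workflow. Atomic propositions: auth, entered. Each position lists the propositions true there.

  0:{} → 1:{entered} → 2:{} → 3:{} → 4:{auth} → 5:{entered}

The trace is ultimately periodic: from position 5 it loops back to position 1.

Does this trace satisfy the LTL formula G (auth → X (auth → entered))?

auth → X (auth → entered) holds at every position 0..5, and those are all positions ever visited, so G (auth → X (auth → entered)) holds.
Positions where auth holds: 4.
Check X (auth → entered) at each: 4→ok.

Holds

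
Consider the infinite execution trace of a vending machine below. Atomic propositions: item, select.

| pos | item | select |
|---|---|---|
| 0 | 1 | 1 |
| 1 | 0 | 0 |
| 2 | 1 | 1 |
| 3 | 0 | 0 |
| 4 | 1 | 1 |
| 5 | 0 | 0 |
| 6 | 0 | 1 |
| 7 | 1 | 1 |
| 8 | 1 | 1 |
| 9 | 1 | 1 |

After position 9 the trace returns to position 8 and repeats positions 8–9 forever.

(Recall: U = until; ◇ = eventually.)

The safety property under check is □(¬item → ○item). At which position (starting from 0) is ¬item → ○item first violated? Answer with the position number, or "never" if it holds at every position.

5

Check ¬item → ○item at each position in order: 0 ✓, 1 ✓, 2 ✓, 3 ✓, 4 ✓.
At position 5 the labels are {} and the next position 6 has {select}, so ¬item → ○item is false there. This is the first violation.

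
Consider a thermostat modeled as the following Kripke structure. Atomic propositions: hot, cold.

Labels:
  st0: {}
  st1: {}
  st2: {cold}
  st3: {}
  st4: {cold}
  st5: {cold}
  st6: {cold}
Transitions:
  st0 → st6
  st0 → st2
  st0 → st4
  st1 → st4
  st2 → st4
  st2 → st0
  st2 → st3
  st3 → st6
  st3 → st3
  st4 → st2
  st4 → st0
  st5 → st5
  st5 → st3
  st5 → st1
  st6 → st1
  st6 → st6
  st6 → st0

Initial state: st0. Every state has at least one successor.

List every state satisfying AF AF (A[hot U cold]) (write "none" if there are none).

{st0, st1, st2, st4, st5, st6}

States satisfying AF (A[hot U cold]): {st0, st1, st2, st4, st5, st6}.
States satisfying AF AF (A[hot U cold]): {st0, st1, st2, st4, st5, st6}.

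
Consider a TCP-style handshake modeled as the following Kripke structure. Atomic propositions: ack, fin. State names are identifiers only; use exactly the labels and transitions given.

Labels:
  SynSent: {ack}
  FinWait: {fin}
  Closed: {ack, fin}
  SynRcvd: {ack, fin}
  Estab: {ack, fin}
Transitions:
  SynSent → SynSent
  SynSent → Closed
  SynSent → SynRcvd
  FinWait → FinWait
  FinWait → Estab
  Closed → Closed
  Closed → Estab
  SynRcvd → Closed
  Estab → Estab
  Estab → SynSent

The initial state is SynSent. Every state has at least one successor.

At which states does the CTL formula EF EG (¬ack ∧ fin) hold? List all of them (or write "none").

States satisfying EG (¬ack ∧ fin): {FinWait}.
States satisfying EF EG (¬ack ∧ fin): {FinWait}.

{FinWait}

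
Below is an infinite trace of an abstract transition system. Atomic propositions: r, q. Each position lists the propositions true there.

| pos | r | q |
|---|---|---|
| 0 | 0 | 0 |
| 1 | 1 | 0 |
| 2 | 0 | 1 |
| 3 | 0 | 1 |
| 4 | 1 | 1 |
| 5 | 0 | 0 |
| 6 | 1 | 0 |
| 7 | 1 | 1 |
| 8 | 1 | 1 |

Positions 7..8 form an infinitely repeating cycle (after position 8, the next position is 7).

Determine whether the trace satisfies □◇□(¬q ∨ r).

Yes

◇□(¬q ∨ r) holds at every position 0..8, and those are all positions ever visited, so □◇□(¬q ∨ r) holds.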